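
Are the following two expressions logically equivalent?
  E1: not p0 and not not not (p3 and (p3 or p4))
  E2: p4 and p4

E1: not p0 and not not not (p3 and (p3 or p4))
    = not p0 and not not not p3   (absorption)
    = not p0 and not p3   (double negation)
E2: p4 and p4
    = p4   (idempotence)
These differ: at p0=1, p3=0, p4=1, E1 = 0 but E2 = 1.

No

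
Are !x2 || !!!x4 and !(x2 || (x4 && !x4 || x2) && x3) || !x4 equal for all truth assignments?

E1: !x2 || !!!x4
    = !x2 || !x4
E2: !(x2 || (x4 && !x4 || x2) && x3) || !x4
    = !(x2 || x2 && x3) || !x4
    = !x2 || !x4
Both reduce to !x2 || !x4, so they are equivalent.

Yes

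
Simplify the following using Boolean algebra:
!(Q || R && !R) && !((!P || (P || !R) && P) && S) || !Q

!Q

!(Q || R && !R) && !((!P || (P || !R) && P) && S) || !Q
= !Q && !((!P || (P || !R) && P) && S) || !Q
= !Q && !((!P || P) && S) || !Q
= !Q && !S || !Q
= !Q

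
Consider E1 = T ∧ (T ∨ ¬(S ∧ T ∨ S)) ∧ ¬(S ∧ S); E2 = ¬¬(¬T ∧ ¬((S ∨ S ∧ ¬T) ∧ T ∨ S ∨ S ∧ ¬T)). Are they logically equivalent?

E1: T ∧ (T ∨ ¬(S ∧ T ∨ S)) ∧ ¬(S ∧ S)
    = T ∧ (T ∨ ¬S) ∧ ¬(S ∧ S)
    = T ∧ (T ∨ ¬S) ∧ ¬S
    = T ∧ ¬S
E2: ¬¬(¬T ∧ ¬((S ∨ S ∧ ¬T) ∧ T ∨ S ∨ S ∧ ¬T))
    = ¬¬(¬T ∧ ¬(S ∨ S ∧ ¬T))
    = ¬¬(¬T ∧ ¬S)
    = ¬T ∧ ¬S
These differ: at S=0, T=0, E1 = 0 but E2 = 1.

No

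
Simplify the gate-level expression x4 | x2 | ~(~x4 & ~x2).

x4 | x2

x4 | x2 | ~(~x4 & ~x2)
= x4 | x2 | x4 | x2   [De Morgan]
= x4 | x2   [idempotence]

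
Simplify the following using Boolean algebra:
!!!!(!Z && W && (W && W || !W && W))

!!!!(!Z && W && (W && W || !W && W))
= !!!!(!Z && W && W)   — distribution
= !!(!Z && W && W)   — double negation
= !Z && W && W   — double negation
= !Z && W   — idempotence

!Z && W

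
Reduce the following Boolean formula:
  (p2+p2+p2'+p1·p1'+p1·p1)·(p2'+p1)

p1+p2'

(p2+p2+p2'+p1·p1'+p1·p1)·(p2'+p1)
= (p2+p2+p2'+p1)·(p2'+p1)   — distribution
= (p2+p2'+p1)·(p2'+p1)   — idempotence
= p1+(p2+p2')·p2'   — distribution
= p1+p2'   — complement / identity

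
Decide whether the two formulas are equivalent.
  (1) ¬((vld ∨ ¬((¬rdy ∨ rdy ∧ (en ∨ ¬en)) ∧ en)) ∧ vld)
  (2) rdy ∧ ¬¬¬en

No

E1: ¬((vld ∨ ¬((¬rdy ∨ rdy ∧ (en ∨ ¬en)) ∧ en)) ∧ vld)
    = ¬((vld ∨ ¬((¬rdy ∨ rdy) ∧ en)) ∧ vld)   — complement / identity
    = ¬((vld ∨ ¬en) ∧ vld)   — complement / identity
    = ¬vld   — absorption
E2: rdy ∧ ¬¬¬en
    = rdy ∧ ¬en   — double negation
These differ: at en=0, rdy=0, vld=0, E1 = 1 but E2 = 0.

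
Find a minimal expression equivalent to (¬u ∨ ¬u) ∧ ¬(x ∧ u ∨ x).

(¬u ∨ ¬u) ∧ ¬(x ∧ u ∨ x)
= (¬u ∨ ¬u) ∧ ¬x   (absorption)
= ¬u ∧ ¬x   (idempotence)

¬u ∧ ¬x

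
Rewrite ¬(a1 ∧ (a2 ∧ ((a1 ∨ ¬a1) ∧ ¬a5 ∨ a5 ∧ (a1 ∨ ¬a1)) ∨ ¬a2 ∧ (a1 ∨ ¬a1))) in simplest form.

¬(a1 ∧ (a2 ∧ ((a1 ∨ ¬a1) ∧ ¬a5 ∨ a5 ∧ (a1 ∨ ¬a1)) ∨ ¬a2 ∧ (a1 ∨ ¬a1)))
= ¬(a1 ∧ (a2 ∧ (a1 ∨ ¬a1) ∨ ¬a2 ∧ (a1 ∨ ¬a1)))   [distribution]
= ¬(a1 ∧ (a1 ∨ ¬a1))   [distribution]
= ¬a1   [complement / identity]

¬a1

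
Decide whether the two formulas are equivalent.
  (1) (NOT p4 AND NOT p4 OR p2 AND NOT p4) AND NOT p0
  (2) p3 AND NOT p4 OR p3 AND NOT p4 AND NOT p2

No

E1: (NOT p4 AND NOT p4 OR p2 AND NOT p4) AND NOT p0
    = NOT p4 AND (NOT p4 OR p2) AND NOT p0
    = NOT p4 AND NOT p0
E2: p3 AND NOT p4 OR p3 AND NOT p4 AND NOT p2
    = p3 AND NOT p4
These differ: at p0=1, p2=0, p3=1, p4=0, E1 = 0 but E2 = 1.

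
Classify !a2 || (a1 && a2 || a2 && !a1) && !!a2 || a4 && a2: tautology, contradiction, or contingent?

!a2 || (a1 && a2 || a2 && !a1) && !!a2 || a4 && a2
= !a2 || (a1 && a2 || a2 && !a1) && a2 || a4 && a2   [double negation]
= !a2 || a2 && a2 || a4 && a2   [distribution]
= !a2 || (a2 || a4) && a2   [distribution]
= !a2 || a2   [absorption]
= true   [complement]

tautology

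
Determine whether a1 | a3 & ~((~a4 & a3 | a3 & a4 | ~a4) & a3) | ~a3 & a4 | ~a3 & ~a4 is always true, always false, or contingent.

contingent

a1 | a3 & ~((~a4 & a3 | a3 & a4 | ~a4) & a3) | ~a3 & a4 | ~a3 & ~a4
= a1 | a3 & ~((~a4 & a3 | a3 & a4 | ~a4) & a3) | ~a3   [distribution]
= a1 | a3 & ~((a3 | ~a4) & a3) | ~a3   [distribution]
= a1 | a3 & ~a3 | ~a3   [absorption]
= a1 | ~a3   [complement / identity]
This depends on a1, a3, so it is not a constant.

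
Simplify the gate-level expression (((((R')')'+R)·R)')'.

R

(((((R')')'+R)·R)')'
= (((R'+R)·R)')'   (double negation)
= (R')'   (complement / identity)
= R   (double negation)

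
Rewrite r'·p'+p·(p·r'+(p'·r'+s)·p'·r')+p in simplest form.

r'+p

r'·p'+p·(p·r'+(p'·r'+s)·p'·r')+p
= r'·p'+p·(p·r'+p'·r')+p   — absorption
= r'·p'+p·r'+p   — distribution
= r'+p   — distribution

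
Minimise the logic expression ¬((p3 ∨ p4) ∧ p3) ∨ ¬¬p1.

¬p3 ∨ p1

¬((p3 ∨ p4) ∧ p3) ∨ ¬¬p1
= ¬p3 ∨ ¬¬p1   (absorption)
= ¬p3 ∨ p1   (double negation)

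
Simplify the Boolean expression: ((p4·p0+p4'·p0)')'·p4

((p4·p0+p4'·p0)')'·p4
= (p4·p0+p4'·p0)·p4   [double negation]
= p0·p4   [distribution]

p0·p4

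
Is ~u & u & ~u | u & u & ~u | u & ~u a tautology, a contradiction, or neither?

contradiction

~u & u & ~u | u & u & ~u | u & ~u
= u & ~u | u & ~u
= u & ~u
= 0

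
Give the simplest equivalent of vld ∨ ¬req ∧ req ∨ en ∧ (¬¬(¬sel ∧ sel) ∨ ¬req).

vld ∨ en ∧ ¬req

vld ∨ ¬req ∧ req ∨ en ∧ (¬¬(¬sel ∧ sel) ∨ ¬req)
= vld ∨ ¬req ∧ req ∨ en ∧ (¬sel ∧ sel ∨ ¬req)   [double negation]
= vld ∨ ¬req ∧ req ∨ en ∧ ¬req   [complement / identity]
= vld ∨ en ∧ ¬req   [complement / identity]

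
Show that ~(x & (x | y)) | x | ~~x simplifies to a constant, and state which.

~(x & (x | y)) | x | ~~x
= ~(x & (x | y)) | x | x   (double negation)
= ~(x & (x | y)) | x   (idempotence)
= ~x | x   (absorption)
= 1   (complement)

1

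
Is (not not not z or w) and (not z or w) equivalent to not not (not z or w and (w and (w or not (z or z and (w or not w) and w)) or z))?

Yes

E1: (not not not z or w) and (not z or w)
    = (not z or w) and (not z or w)   — double negation
    = not z or w   — idempotence
E2: not not (not z or w and (w and (w or not (z or z and (w or not w) and w)) or z))
    = not z or w and (w and (w or not (z or z and (w or not w) and w)) or z)   — double negation
    = not z or w and (w and (w or not (z or z and w)) or z)   — complement / identity
    = not z or w and (w and (w or not z) or z)   — absorption
    = not z or w and (w or z)   — absorption
    = not z or w   — absorption
Both reduce to not z or w, so they are equivalent.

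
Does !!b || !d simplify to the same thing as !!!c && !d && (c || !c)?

E1: !!b || !d
    = b || !d   — double negation
E2: !!!c && !d && (c || !c)
    = !!!c && !d   — complement / identity
    = !c && !d   — double negation
These differ: at b=1, c=1, d=1, E1 = 1 but E2 = 0.

No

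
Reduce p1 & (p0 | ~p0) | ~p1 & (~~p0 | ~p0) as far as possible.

p1 & (p0 | ~p0) | ~p1 & (~~p0 | ~p0)
= p1 & (p0 | ~p0) | ~p1 & (p0 | ~p0)
= p0 | ~p0
= 1

1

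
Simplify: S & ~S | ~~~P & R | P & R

S & ~S | ~~~P & R | P & R
= S & ~S | ~P & R | P & R   — double negation
= ~P & R | P & R   — complement / identity
= R   — distribution

R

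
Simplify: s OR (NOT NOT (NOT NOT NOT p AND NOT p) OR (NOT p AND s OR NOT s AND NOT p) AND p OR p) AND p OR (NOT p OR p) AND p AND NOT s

s OR p

s OR (NOT NOT (NOT NOT NOT p AND NOT p) OR (NOT p AND s OR NOT s AND NOT p) AND p OR p) AND p OR (NOT p OR p) AND p AND NOT s
= s OR (NOT NOT (NOT p AND NOT p) OR (NOT p AND s OR NOT s AND NOT p) AND p OR p) AND p OR (NOT p OR p) AND p AND NOT s   [double negation]
= s OR (NOT p AND NOT p OR (NOT p AND s OR NOT s AND NOT p) AND p OR p) AND p OR (NOT p OR p) AND p AND NOT s   [double negation]
= s OR (NOT p AND NOT p OR NOT p AND p OR p) AND p OR (NOT p OR p) AND p AND NOT s   [distribution]
= s OR (NOT p OR p) AND p OR (NOT p OR p) AND p AND NOT s   [distribution]
= s OR (NOT p OR p) AND p   [absorption]
= s OR p   [complement / identity]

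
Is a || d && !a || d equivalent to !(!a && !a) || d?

Yes

E1: a || d && !a || d
    = a || d
E2: !(!a && !a) || d
    = !!a || d
    = a || d
Both reduce to a || d, so they are equivalent.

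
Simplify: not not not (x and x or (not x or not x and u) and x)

not not not (x and x or (not x or not x and u) and x)
= not not not (x and x or not x and x)   (absorption)
= not not not x   (distribution)
= not x   (double negation)

not x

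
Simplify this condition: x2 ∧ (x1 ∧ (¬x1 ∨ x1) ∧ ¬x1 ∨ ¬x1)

x2 ∧ ¬x1

x2 ∧ (x1 ∧ (¬x1 ∨ x1) ∧ ¬x1 ∨ ¬x1)
= x2 ∧ (x1 ∧ ¬x1 ∨ ¬x1)
= x2 ∧ ¬x1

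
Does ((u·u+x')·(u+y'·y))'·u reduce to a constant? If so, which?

yes, False

((u·u+x')·(u+y'·y))'·u
= ((u·u+x')·u)'·u   — complement / identity
= ((u+x')·u)'·u   — idempotence
= u'·u   — absorption
= 0   — complement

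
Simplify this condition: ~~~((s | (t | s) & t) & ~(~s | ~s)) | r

~s | r

~~~((s | (t | s) & t) & ~(~s | ~s)) | r
= ~~~((s | (t | s) & t) & ~~s) | r
= ~~~((s | t) & ~~s) | r
= ~~~((s | t) & s) | r
= ~((s | t) & s) | r
= ~s | r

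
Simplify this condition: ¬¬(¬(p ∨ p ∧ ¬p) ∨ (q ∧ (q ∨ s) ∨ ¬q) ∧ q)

¬¬(¬(p ∨ p ∧ ¬p) ∨ (q ∧ (q ∨ s) ∨ ¬q) ∧ q)
= ¬(p ∨ p ∧ ¬p) ∨ (q ∧ (q ∨ s) ∨ ¬q) ∧ q   [double negation]
= ¬(p ∨ p ∧ ¬p) ∨ (q ∨ ¬q) ∧ q   [absorption]
= ¬(p ∨ p ∧ ¬p) ∨ q   [complement / identity]
= ¬p ∨ q   [complement / identity]

¬p ∨ q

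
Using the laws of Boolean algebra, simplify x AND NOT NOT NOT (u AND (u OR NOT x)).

x AND NOT NOT NOT (u AND (u OR NOT x))
= x AND NOT (u AND (u OR NOT x))   (double negation)
= x AND NOT u   (absorption)

x AND NOT u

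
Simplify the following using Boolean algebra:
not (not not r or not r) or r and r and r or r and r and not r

not (not not r or not r) or r and r and r or r and r and not r
= not r and r or r and r and r or r and r and not r   [De Morgan]
= not r and r or r and r   [distribution]
= r   [distribution]

r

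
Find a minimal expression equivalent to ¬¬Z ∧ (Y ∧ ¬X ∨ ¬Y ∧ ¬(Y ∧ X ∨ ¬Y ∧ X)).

Z ∧ ¬X

¬¬Z ∧ (Y ∧ ¬X ∨ ¬Y ∧ ¬(Y ∧ X ∨ ¬Y ∧ X))
= ¬¬Z ∧ (Y ∧ ¬X ∨ ¬Y ∧ ¬X)   [distribution]
= ¬¬Z ∧ ¬X   [distribution]
= Z ∧ ¬X   [double negation]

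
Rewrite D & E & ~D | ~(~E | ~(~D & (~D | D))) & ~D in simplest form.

D & E & ~D | ~(~E | ~(~D & (~D | D))) & ~D
= D & E & ~D | ~(~E | ~~D) & ~D   — complement / identity
= D & E & ~D | E & ~D & ~D   — De Morgan
= E & ~D   — distribution

E & ~D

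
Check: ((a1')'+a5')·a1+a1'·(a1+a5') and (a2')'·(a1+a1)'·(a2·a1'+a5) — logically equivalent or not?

No

E1: ((a1')'+a5')·a1+a1'·(a1+a5')
    = (a1+a5')·a1+a1'·(a1+a5')   — double negation
    = a1+a5'   — distribution
E2: (a2')'·(a1+a1)'·(a2·a1'+a5)
    = a2·(a1+a1)'·(a2·a1'+a5)   — double negation
    = a2·a1'·(a2·a1'+a5)   — idempotence
    = a2·a1'   — absorption
These differ: at a1=1, a2=0, a5=0, E1 = 1 but E2 = 0.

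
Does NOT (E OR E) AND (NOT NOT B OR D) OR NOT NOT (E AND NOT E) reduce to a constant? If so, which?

NOT (E OR E) AND (NOT NOT B OR D) OR NOT NOT (E AND NOT E)
= NOT (E OR E) AND (NOT NOT B OR D) OR E AND NOT E
= NOT (E OR E) AND (B OR D) OR E AND NOT E
= NOT (E OR E) AND (B OR D)
= NOT E AND (B OR D)
This depends on B, D, E, so it is not a constant.

no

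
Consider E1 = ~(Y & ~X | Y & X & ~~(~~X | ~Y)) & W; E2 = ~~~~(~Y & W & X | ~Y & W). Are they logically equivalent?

Yes

E1: ~(Y & ~X | Y & X & ~~(~~X | ~Y)) & W
    = ~(Y & ~X | Y & X & ~~(X | ~Y)) & W   [double negation]
    = ~(Y & ~X | Y & X & (X | ~Y)) & W   [double negation]
    = ~(Y & ~X | Y & X) & W   [absorption]
    = ~Y & W   [distribution]
E2: ~~~~(~Y & W & X | ~Y & W)
    = ~~(~Y & W & X | ~Y & W)   [double negation]
    = ~Y & W & X | ~Y & W   [double negation]
    = ~Y & W   [absorption]
Both reduce to ~Y & W, so they are equivalent.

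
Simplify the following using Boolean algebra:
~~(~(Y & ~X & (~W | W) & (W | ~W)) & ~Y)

~~(~(Y & ~X & (~W | W) & (W | ~W)) & ~Y)
= ~~(~(Y & ~X & (W | ~W)) & ~Y)   (complement / identity)
= ~(Y & ~X & (W | ~W) | Y)   (De Morgan)
= ~(Y & ~X | Y)   (complement / identity)
= ~Y   (absorption)

~Y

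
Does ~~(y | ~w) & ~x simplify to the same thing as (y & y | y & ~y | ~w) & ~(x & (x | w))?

E1: ~~(y | ~w) & ~x
    = (y | ~w) & ~x
E2: (y & y | y & ~y | ~w) & ~(x & (x | w))
    = (y | ~w) & ~(x & (x | w))
    = (y | ~w) & ~x
Both reduce to (y | ~w) & ~x, so they are equivalent.

Yes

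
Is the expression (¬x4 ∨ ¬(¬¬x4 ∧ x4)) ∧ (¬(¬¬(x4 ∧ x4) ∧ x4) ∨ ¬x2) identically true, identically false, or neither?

(¬x4 ∨ ¬(¬¬x4 ∧ x4)) ∧ (¬(¬¬(x4 ∧ x4) ∧ x4) ∨ ¬x2)
= (¬x4 ∨ ¬(¬¬x4 ∧ x4)) ∧ (¬(¬¬x4 ∧ x4) ∨ ¬x2)   (idempotence)
= ¬(¬¬x4 ∧ x4) ∨ ¬x4 ∧ ¬x2   (distribution)
= ¬(x4 ∧ x4) ∨ ¬x4 ∧ ¬x2   (double negation)
= ¬x4 ∨ ¬x4 ∧ ¬x2   (idempotence)
= ¬x4   (absorption)
This depends on x4, so it is not a constant.

neither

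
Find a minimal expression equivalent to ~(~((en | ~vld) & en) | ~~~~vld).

en & ~vld

~(~((en | ~vld) & en) | ~~~~vld)
= ~(~((en | ~vld) & en) | ~~vld)   [double negation]
= (en | ~vld) & en & ~vld   [De Morgan]
= en & ~vld   [absorption]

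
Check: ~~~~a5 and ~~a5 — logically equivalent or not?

Yes

E1: ~~~~a5
    = ~~a5   [double negation]
    = a5   [double negation]
E2: ~~a5
    = a5   [double negation]
Both reduce to a5, so they are equivalent.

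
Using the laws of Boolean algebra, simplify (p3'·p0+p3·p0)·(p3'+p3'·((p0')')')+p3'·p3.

p0·p3'

(p3'·p0+p3·p0)·(p3'+p3'·((p0')')')+p3'·p3
= (p3'·p0+p3·p0)·(p3'+p3'·p0')+p3'·p3   — double negation
= p0·(p3'+p3'·p0')+p3'·p3   — distribution
= p0·p3'+p3'·p3   — absorption
= p0·p3'   — complement / identity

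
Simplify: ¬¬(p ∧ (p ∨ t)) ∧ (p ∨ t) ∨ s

p ∨ s

¬¬(p ∧ (p ∨ t)) ∧ (p ∨ t) ∨ s
= p ∧ (p ∨ t) ∧ (p ∨ t) ∨ s   — double negation
= p ∧ (p ∨ t) ∨ s   — absorption
= p ∨ s   — absorption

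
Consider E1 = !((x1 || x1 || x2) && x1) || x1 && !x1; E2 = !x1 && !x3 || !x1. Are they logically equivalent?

Yes

E1: !((x1 || x1 || x2) && x1) || x1 && !x1
    = !((x1 || x2) && x1) || x1 && !x1   [idempotence]
    = !((x1 || x2) && x1)   [complement / identity]
    = !x1   [absorption]
E2: !x1 && !x3 || !x1
    = !x1   [absorption]
Both reduce to !x1, so they are equivalent.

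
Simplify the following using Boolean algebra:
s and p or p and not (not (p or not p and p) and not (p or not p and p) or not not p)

p and s

s and p or p and not (not (p or not p and p) and not (p or not p and p) or not not p)
= s and p or p and not (not (p or not p and p) or not not p)   — idempotence
= s and p or p and (p or not p and p) and not p   — De Morgan
= s and p or p and p and not p   — complement / identity
= p and (s or p and not p)   — distribution
= p and s   — complement / identity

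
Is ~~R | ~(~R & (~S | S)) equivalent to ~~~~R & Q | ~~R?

E1: ~~R | ~(~R & (~S | S))
    = ~~R | ~~R   (complement / identity)
    = ~~R   (idempotence)
    = R   (double negation)
E2: ~~~~R & Q | ~~R
    = ~~R & Q | ~~R   (double negation)
    = ~~R   (absorption)
    = R   (double negation)
Both reduce to R, so they are equivalent.

Yes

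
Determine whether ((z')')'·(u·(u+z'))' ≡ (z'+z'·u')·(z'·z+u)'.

Yes

E1: ((z')')'·(u·(u+z'))'
    = ((z')')'·u'   (absorption)
    = z'·u'   (double negation)
E2: (z'+z'·u')·(z'·z+u)'
    = (z'+z'·u')·u'   (complement / identity)
    = z'·u'   (absorption)
Both reduce to z'·u', so they are equivalent.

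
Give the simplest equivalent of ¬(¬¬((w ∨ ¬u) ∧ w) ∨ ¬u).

¬w ∧ u

¬(¬¬((w ∨ ¬u) ∧ w) ∨ ¬u)
= ¬(¬¬w ∨ ¬u)   — absorption
= ¬w ∧ u   — De Morgan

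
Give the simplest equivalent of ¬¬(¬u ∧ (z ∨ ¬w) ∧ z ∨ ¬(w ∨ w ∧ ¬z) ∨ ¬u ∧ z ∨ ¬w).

¬¬(¬u ∧ (z ∨ ¬w) ∧ z ∨ ¬(w ∨ w ∧ ¬z) ∨ ¬u ∧ z ∨ ¬w)
= ¬¬(¬u ∧ (z ∨ ¬w) ∧ z ∨ ¬w ∨ ¬u ∧ z ∨ ¬w)   (absorption)
= ¬u ∧ (z ∨ ¬w) ∧ z ∨ ¬w ∨ ¬u ∧ z ∨ ¬w   (double negation)
= ¬u ∧ z ∨ ¬w ∨ ¬u ∧ z ∨ ¬w   (absorption)
= ¬u ∧ z ∨ ¬w   (idempotence)

¬u ∧ z ∨ ¬w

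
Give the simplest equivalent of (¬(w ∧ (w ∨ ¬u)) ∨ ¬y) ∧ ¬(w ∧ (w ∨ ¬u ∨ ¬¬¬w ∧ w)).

(¬(w ∧ (w ∨ ¬u)) ∨ ¬y) ∧ ¬(w ∧ (w ∨ ¬u ∨ ¬¬¬w ∧ w))
= (¬(w ∧ (w ∨ ¬u)) ∨ ¬y) ∧ ¬(w ∧ (w ∨ ¬u ∨ ¬w ∧ w))   [double negation]
= (¬(w ∧ (w ∨ ¬u)) ∨ ¬y) ∧ ¬(w ∧ (w ∨ ¬u))   [complement / identity]
= ¬(w ∧ (w ∨ ¬u))   [absorption]
= ¬w   [absorption]

¬w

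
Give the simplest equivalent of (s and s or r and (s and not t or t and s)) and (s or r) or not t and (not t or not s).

s or not t

(s and s or r and (s and not t or t and s)) and (s or r) or not t and (not t or not s)
= (s and s or r and (s and not t or t and s)) and (s or r) or not t
= (s and s or r and s) and (s or r) or not t
= (s or r) and s and (s or r) or not t
= s and (s or r) or not t
= s or not t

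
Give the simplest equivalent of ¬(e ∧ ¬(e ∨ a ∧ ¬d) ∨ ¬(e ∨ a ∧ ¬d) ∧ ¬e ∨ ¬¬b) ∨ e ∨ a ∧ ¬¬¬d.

¬(e ∧ ¬(e ∨ a ∧ ¬d) ∨ ¬(e ∨ a ∧ ¬d) ∧ ¬e ∨ ¬¬b) ∨ e ∨ a ∧ ¬¬¬d
= ¬(¬(e ∨ a ∧ ¬d) ∨ ¬¬b) ∨ e ∨ a ∧ ¬¬¬d
= ¬(¬(e ∨ a ∧ ¬d) ∨ ¬¬b) ∨ e ∨ a ∧ ¬d
= (e ∨ a ∧ ¬d) ∧ ¬b ∨ e ∨ a ∧ ¬d
= e ∨ a ∧ ¬d

e ∨ a ∧ ¬d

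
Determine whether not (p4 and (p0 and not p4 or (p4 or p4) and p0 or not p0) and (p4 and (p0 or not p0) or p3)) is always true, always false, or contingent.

contingent

not (p4 and (p0 and not p4 or (p4 or p4) and p0 or not p0) and (p4 and (p0 or not p0) or p3))
= not (p4 and (p0 and not p4 or p4 and p0 or not p0) and (p4 and (p0 or not p0) or p3))   — idempotence
= not (p4 and (p0 or not p0) and (p4 and (p0 or not p0) or p3))   — distribution
= not (p4 and (p0 or not p0))   — absorption
= not p4   — complement / identity
This depends on p4, so it is not a constant.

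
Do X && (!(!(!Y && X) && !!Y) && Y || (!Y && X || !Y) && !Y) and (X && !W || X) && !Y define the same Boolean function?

E1: X && (!(!(!Y && X) && !!Y) && Y || (!Y && X || !Y) && !Y)
    = X && ((!Y && X || !Y) && Y || (!Y && X || !Y) && !Y)   (De Morgan)
    = X && (!Y && X || !Y)   (distribution)
    = X && !Y   (absorption)
E2: (X && !W || X) && !Y
    = X && !Y   (absorption)
Both reduce to X && !Y, so they are equivalent.

Yes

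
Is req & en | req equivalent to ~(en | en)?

No

E1: req & en | req
    = req   [absorption]
E2: ~(en | en)
    = ~en   [idempotence]
These differ: at en=0, req=0, E1 = 0 but E2 = 1.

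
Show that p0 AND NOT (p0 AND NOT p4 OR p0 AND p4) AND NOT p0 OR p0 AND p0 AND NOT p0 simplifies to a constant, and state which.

FALSE

p0 AND NOT (p0 AND NOT p4 OR p0 AND p4) AND NOT p0 OR p0 AND p0 AND NOT p0
= p0 AND NOT p0 AND NOT p0 OR p0 AND p0 AND NOT p0   [distribution]
= p0 AND NOT p0   [distribution]
= FALSE   [complement]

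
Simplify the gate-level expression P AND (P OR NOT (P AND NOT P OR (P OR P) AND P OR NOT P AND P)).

P

P AND (P OR NOT (P AND NOT P OR (P OR P) AND P OR NOT P AND P))
= P AND (P OR NOT (P AND NOT P OR (P OR P) AND P))   [complement / identity]
= P AND (P OR NOT (P AND NOT P OR P AND P))   [idempotence]
= P AND (P OR NOT P)   [distribution]
= P   [complement / identity]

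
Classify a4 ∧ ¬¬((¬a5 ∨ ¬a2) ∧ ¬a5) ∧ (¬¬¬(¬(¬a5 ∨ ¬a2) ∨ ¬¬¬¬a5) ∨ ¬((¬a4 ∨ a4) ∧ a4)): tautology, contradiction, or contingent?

contingent

a4 ∧ ¬¬((¬a5 ∨ ¬a2) ∧ ¬a5) ∧ (¬¬¬(¬(¬a5 ∨ ¬a2) ∨ ¬¬¬¬a5) ∨ ¬((¬a4 ∨ a4) ∧ a4))
= a4 ∧ ¬¬((¬a5 ∨ ¬a2) ∧ ¬a5) ∧ (¬¬¬(¬(¬a5 ∨ ¬a2) ∨ ¬¬a5) ∨ ¬((¬a4 ∨ a4) ∧ a4))   [double negation]
= a4 ∧ ¬¬((¬a5 ∨ ¬a2) ∧ ¬a5) ∧ (¬¬((¬a5 ∨ ¬a2) ∧ ¬a5) ∨ ¬((¬a4 ∨ a4) ∧ a4))   [De Morgan]
= a4 ∧ ¬¬((¬a5 ∨ ¬a2) ∧ ¬a5) ∧ (¬¬((¬a5 ∨ ¬a2) ∧ ¬a5) ∨ ¬a4)   [complement / identity]
= a4 ∧ ¬¬((¬a5 ∨ ¬a2) ∧ ¬a5)   [absorption]
= a4 ∧ ¬¬¬a5   [absorption]
= a4 ∧ ¬a5   [double negation]
This depends on a4, a5, so it is not a constant.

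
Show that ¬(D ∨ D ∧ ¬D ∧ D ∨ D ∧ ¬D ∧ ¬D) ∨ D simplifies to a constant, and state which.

¬(D ∨ D ∧ ¬D ∧ D ∨ D ∧ ¬D ∧ ¬D) ∨ D
= ¬(D ∨ D ∧ ¬D) ∨ D   (distribution)
= ¬D ∨ D   (complement / identity)
= True   (complement)

True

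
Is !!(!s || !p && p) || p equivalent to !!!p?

No

E1: !!(!s || !p && p) || p
    = !!!s || p   — complement / identity
    = !s || p   — double negation
E2: !!!p
    = !p   — double negation
These differ: at p=1, s=0, E1 = 1 but E2 = 0.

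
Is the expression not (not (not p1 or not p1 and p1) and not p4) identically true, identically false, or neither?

not (not (not p1 or not p1 and p1) and not p4)
= not (not not p1 and not p4)   [complement / identity]
= not p1 or p4   [De Morgan]
This depends on p1, p4, so it is not a constant.

neither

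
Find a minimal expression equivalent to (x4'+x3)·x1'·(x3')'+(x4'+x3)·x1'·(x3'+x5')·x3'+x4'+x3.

(x4'+x3)·x1'·(x3')'+(x4'+x3)·x1'·(x3'+x5')·x3'+x4'+x3
= (x4'+x3)·x1'·(x3')'+(x4'+x3)·x1'·x3'+x4'+x3   (absorption)
= (x4'+x3)·x1'·x3+(x4'+x3)·x1'·x3'+x4'+x3   (double negation)
= (x4'+x3)·x1'+x4'+x3   (distribution)
= x4'+x3   (absorption)

x4'+x3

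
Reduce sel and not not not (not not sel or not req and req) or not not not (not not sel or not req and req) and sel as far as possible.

False

sel and not not not (not not sel or not req and req) or not not not (not not sel or not req and req) and sel
= (sel or sel) and not not not (not not sel or not req and req)   (distribution)
= sel and not not not (not not sel or not req and req)   (idempotence)
= sel and not (not not sel or not req and req)   (double negation)
= sel and not not not sel   (complement / identity)
= sel and not sel   (double negation)
= False   (complement)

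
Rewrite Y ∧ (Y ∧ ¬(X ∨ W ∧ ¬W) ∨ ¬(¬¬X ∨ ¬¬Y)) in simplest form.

Y ∧ (Y ∧ ¬(X ∨ W ∧ ¬W) ∨ ¬(¬¬X ∨ ¬¬Y))
= Y ∧ (Y ∧ ¬(X ∨ W ∧ ¬W) ∨ ¬X ∧ ¬Y)   (De Morgan)
= Y ∧ (Y ∧ ¬X ∨ ¬X ∧ ¬Y)   (complement / identity)
= Y ∧ ¬X   (distribution)

Y ∧ ¬X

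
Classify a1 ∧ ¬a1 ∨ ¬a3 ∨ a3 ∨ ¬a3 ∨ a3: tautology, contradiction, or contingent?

tautology

a1 ∧ ¬a1 ∨ ¬a3 ∨ a3 ∨ ¬a3 ∨ a3
= ¬a3 ∨ a3 ∨ ¬a3 ∨ a3   — complement / identity
= ¬a3 ∨ a3   — idempotence
= True   — complement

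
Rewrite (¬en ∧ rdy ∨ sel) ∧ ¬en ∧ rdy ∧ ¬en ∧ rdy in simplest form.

(¬en ∧ rdy ∨ sel) ∧ ¬en ∧ rdy ∧ ¬en ∧ rdy
= ¬en ∧ rdy ∧ ¬en ∧ rdy
= ¬en ∧ rdy

¬en ∧ rdy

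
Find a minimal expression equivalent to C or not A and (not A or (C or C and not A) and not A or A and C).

C or not A and (not A or (C or C and not A) and not A or A and C)
= C or not A and (not A or C and not A or A and C)   — absorption
= C or not A and (not A or C)   — distribution
= C or not A   — absorption

C or not A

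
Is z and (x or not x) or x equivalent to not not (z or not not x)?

E1: z and (x or not x) or x
    = z or x
E2: not not (z or not not x)
    = z or not not x
    = z or x
Both reduce to z or x, so they are equivalent.

Yes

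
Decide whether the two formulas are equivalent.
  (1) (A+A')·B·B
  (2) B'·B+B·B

Yes

E1: (A+A')·B·B
    = B·B
    = B
E2: B'·B+B·B
    = B
Both reduce to B, so they are equivalent.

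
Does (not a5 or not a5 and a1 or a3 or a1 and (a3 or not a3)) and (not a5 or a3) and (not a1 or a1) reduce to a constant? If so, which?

no

(not a5 or not a5 and a1 or a3 or a1 and (a3 or not a3)) and (not a5 or a3) and (not a1 or a1)
= (not a5 or a3 or a1 and (a3 or not a3)) and (not a5 or a3) and (not a1 or a1)   — absorption
= (not a5 or a3 or a1) and (not a5 or a3) and (not a1 or a1)   — complement / identity
= (not a5 or a3 or a1) and (not a5 or a3)   — complement / identity
= not a5 or a3   — absorption
This depends on a3, a5, so it is not a constant.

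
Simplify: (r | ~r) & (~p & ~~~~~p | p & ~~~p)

(r | ~r) & (~p & ~~~~~p | p & ~~~p)
= (r | ~r) & (~p & ~~~p | p & ~~~p)
= (r | ~r) & ~~~p
= (r | ~r) & ~p
= ~p

~p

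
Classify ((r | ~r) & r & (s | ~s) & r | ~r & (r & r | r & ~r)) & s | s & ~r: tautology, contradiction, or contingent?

((r | ~r) & r & (s | ~s) & r | ~r & (r & r | r & ~r)) & s | s & ~r
= ((r | ~r) & r & (s | ~s) & r | ~r & r) & s | s & ~r   (distribution)
= r & ((r | ~r) & r & (s | ~s) | ~r) & s | s & ~r   (distribution)
= r & ((r | ~r) & r | ~r) & s | s & ~r   (complement / identity)
= r & (r | ~r) & s | s & ~r   (complement / identity)
= r & s | s & ~r   (complement / identity)
= s   (distribution)
This depends on s, so it is not a constant.

contingent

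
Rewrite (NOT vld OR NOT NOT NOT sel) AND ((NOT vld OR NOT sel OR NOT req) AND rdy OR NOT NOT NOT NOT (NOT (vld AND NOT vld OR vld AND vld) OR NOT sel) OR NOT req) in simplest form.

(NOT vld OR NOT NOT NOT sel) AND ((NOT vld OR NOT sel OR NOT req) AND rdy OR NOT NOT NOT NOT (NOT (vld AND NOT vld OR vld AND vld) OR NOT sel) OR NOT req)
= (NOT vld OR NOT NOT NOT sel) AND ((NOT vld OR NOT sel OR NOT req) AND rdy OR NOT NOT (NOT (vld AND NOT vld OR vld AND vld) OR NOT sel) OR NOT req)   (double negation)
= (NOT vld OR NOT NOT NOT sel) AND ((NOT vld OR NOT sel OR NOT req) AND rdy OR NOT (vld AND NOT vld OR vld AND vld) OR NOT sel OR NOT req)   (double negation)
= (NOT vld OR NOT NOT NOT sel) AND ((NOT vld OR NOT sel OR NOT req) AND rdy OR NOT vld OR NOT sel OR NOT req)   (distribution)
= (NOT vld OR NOT sel) AND ((NOT vld OR NOT sel OR NOT req) AND rdy OR NOT vld OR NOT sel OR NOT req)   (double negation)
= (NOT vld OR NOT sel) AND (NOT vld OR NOT sel OR NOT req)   (absorption)
= NOT vld OR NOT sel   (absorption)

NOT vld OR NOT sel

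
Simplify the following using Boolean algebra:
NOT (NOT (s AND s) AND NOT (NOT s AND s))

NOT (NOT (s AND s) AND NOT (NOT s AND s))
= s AND s OR NOT s AND s   — De Morgan
= s   — distribution

s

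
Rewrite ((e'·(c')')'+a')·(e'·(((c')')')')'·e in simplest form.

e

((e'·(c')')'+a')·(e'·(((c')')')')'·e
= ((e'·(c')')'+a')·(e'·(c')')'·e
= (e'·(c')')'·e
= (e+c')·e
= e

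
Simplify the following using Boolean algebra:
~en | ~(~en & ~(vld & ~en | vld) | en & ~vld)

~en | ~(~en & ~(vld & ~en | vld) | en & ~vld)
= ~en | ~(~en & ~vld | en & ~vld)   [absorption]
= ~en | ~~vld   [distribution]
= ~en | vld   [double negation]

~en | vld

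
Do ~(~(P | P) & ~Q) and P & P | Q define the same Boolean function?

Yes

E1: ~(~(P | P) & ~Q)
    = ~(~P & ~Q)   — idempotence
    = P | Q   — De Morgan
E2: P & P | Q
    = P | Q   — idempotence
Both reduce to P | Q, so they are equivalent.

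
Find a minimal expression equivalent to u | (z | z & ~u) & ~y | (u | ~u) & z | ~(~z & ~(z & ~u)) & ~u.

u | (z | z & ~u) & ~y | (u | ~u) & z | ~(~z & ~(z & ~u)) & ~u
= u | (z | z & ~u) & ~y | z | ~(~z & ~(z & ~u)) & ~u   (complement / identity)
= u | (z | z & ~u) & ~y | z | (z | z & ~u) & ~u   (De Morgan)
= u | (z | z & ~u) & ~y | z | z & ~u   (absorption)
= u | z | z & ~u   (absorption)
= u | z   (absorption)

u | z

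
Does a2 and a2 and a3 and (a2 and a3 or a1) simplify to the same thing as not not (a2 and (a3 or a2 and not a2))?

Yes

E1: a2 and a2 and a3 and (a2 and a3 or a1)
    = a2 and a3 and (a2 and a3 or a1)   [idempotence]
    = a2 and a3   [absorption]
E2: not not (a2 and (a3 or a2 and not a2))
    = a2 and (a3 or a2 and not a2)   [double negation]
    = a2 and a3   [complement / identity]
Both reduce to a2 and a3, so they are equivalent.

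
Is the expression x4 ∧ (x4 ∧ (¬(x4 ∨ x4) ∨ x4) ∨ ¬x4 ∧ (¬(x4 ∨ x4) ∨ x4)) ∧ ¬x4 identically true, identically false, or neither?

identically false

x4 ∧ (x4 ∧ (¬(x4 ∨ x4) ∨ x4) ∨ ¬x4 ∧ (¬(x4 ∨ x4) ∨ x4)) ∧ ¬x4
= x4 ∧ (¬(x4 ∨ x4) ∨ x4) ∧ ¬x4   (distribution)
= x4 ∧ (¬x4 ∨ x4) ∧ ¬x4   (idempotence)
= x4 ∧ ¬x4   (complement / identity)
= False   (complement)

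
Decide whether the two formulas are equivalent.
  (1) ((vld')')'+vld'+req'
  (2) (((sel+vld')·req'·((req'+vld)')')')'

E1: ((vld')')'+vld'+req'
    = vld'+vld'+req'   — double negation
    = vld'+req'   — idempotence
E2: (((sel+vld')·req'·((req'+vld)')')')'
    = (((sel+vld')·req'·(req'+vld))')'   — double negation
    = (((sel+vld')·req')')'   — absorption
    = (sel+vld')·req'   — double negation
These differ: at req=1, sel=0, vld=0, E1 = 1 but E2 = 0.

No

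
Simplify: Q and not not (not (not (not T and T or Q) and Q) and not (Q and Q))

False

Q and not not (not (not (not T and T or Q) and Q) and not (Q and Q))
= Q and not (not (not T and T or Q) and Q or Q and Q)
= Q and not (not Q and Q or Q and Q)
= Q and not Q
= False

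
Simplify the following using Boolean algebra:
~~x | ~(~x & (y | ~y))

x

~~x | ~(~x & (y | ~y))
= ~~x | ~~x   (complement / identity)
= ~~x   (idempotence)
= x   (double negation)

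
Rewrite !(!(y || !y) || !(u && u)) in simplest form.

u

!(!(y || !y) || !(u && u))
= (y || !y) && u && u   (De Morgan)
= u && u   (complement / identity)
= u   (idempotence)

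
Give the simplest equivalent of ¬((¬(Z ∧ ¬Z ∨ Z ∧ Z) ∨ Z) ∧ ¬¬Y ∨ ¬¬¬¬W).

¬Y ∧ ¬W

¬((¬(Z ∧ ¬Z ∨ Z ∧ Z) ∨ Z) ∧ ¬¬Y ∨ ¬¬¬¬W)
= ¬((¬Z ∨ Z) ∧ ¬¬Y ∨ ¬¬¬¬W)   (distribution)
= ¬(¬¬Y ∨ ¬¬¬¬W)   (complement / identity)
= ¬Y ∧ ¬¬¬W   (De Morgan)
= ¬Y ∧ ¬W   (double negation)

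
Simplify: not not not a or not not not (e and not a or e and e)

not a or not e

not not not a or not not not (e and not a or e and e)
= not not not a or not not not (e and not a or e)   (idempotence)
= not not not a or not (e and not a or e)   (double negation)
= not a or not (e and not a or e)   (double negation)
= not a or not e   (absorption)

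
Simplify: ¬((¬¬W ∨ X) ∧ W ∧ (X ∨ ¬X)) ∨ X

¬((¬¬W ∨ X) ∧ W ∧ (X ∨ ¬X)) ∨ X
= ¬((W ∨ X) ∧ W ∧ (X ∨ ¬X)) ∨ X   [double negation]
= ¬(W ∧ (X ∨ ¬X)) ∨ X   [absorption]
= ¬W ∨ X   [complement / identity]

¬W ∨ X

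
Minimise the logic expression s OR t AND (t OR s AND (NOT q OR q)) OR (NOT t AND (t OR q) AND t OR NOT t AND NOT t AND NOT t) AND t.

s OR t AND (t OR s AND (NOT q OR q)) OR (NOT t AND (t OR q) AND t OR NOT t AND NOT t AND NOT t) AND t
= s OR t AND (t OR s AND (NOT q OR q)) OR (NOT t AND t OR NOT t AND NOT t AND NOT t) AND t   — absorption
= s OR t AND (t OR s AND (NOT q OR q)) OR (NOT t AND t OR NOT t AND NOT t) AND t   — idempotence
= s OR t AND (t OR s) OR (NOT t AND t OR NOT t AND NOT t) AND t   — complement / identity
= s OR t AND (t OR s) OR NOT t AND t   — distribution
= s OR t AND (t OR s)   — complement / identity
= s OR t   — absorption

s OR t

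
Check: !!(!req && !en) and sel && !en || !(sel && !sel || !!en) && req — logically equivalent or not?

No

E1: !!(!req && !en)
    = !req && !en
E2: sel && !en || !(sel && !sel || !!en) && req
    = sel && !en || !(sel && !sel || en) && req
    = sel && !en || !en && req
    = (sel || req) && !en
These differ: at en=0, req=0, sel=0, E1 = 1 but E2 = 0.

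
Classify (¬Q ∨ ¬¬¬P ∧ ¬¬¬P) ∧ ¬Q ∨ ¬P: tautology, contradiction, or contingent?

contingent

(¬Q ∨ ¬¬¬P ∧ ¬¬¬P) ∧ ¬Q ∨ ¬P
= (¬Q ∨ ¬¬¬P) ∧ ¬Q ∨ ¬P
= (¬Q ∨ ¬P) ∧ ¬Q ∨ ¬P
= ¬Q ∨ ¬P
This depends on P, Q, so it is not a constant.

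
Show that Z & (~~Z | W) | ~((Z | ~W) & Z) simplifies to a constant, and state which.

1

Z & (~~Z | W) | ~((Z | ~W) & Z)
= Z & (Z | W) | ~((Z | ~W) & Z)   (double negation)
= Z & (Z | W) | ~Z   (absorption)
= Z | ~Z   (absorption)
= 1   (complement)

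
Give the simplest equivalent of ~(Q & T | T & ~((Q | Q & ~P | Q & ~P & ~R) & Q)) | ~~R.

~T | R

~(Q & T | T & ~((Q | Q & ~P | Q & ~P & ~R) & Q)) | ~~R
= ~(Q & T | T & ~((Q | Q & ~P | Q & ~P & ~R) & Q)) | R
= ~(Q & T | T & ~((Q | Q & ~P) & Q)) | R
= ~(Q & T | T & ~(Q & Q)) | R
= ~(Q & T | T & ~Q) | R
= ~T | R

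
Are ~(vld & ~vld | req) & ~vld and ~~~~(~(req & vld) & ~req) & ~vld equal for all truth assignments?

E1: ~(vld & ~vld | req) & ~vld
    = ~req & ~vld
E2: ~~~~(~(req & vld) & ~req) & ~vld
    = ~~~(req & vld | req) & ~vld
    = ~~~req & ~vld
    = ~req & ~vld
Both reduce to ~req & ~vld, so they are equivalent.

Yes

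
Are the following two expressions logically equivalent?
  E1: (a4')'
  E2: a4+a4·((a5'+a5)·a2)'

Yes

E1: (a4')'
    = a4   [double negation]
E2: a4+a4·((a5'+a5)·a2)'
    = a4+a4·a2'   [complement / identity]
    = a4   [absorption]
Both reduce to a4, so they are equivalent.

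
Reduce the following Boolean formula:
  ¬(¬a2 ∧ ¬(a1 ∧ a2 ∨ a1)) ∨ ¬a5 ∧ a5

¬(¬a2 ∧ ¬(a1 ∧ a2 ∨ a1)) ∨ ¬a5 ∧ a5
= a2 ∨ a1 ∧ a2 ∨ a1 ∨ ¬a5 ∧ a5
= a2 ∨ a1 ∧ a2 ∨ a1
= a2 ∨ a1

a2 ∨ a1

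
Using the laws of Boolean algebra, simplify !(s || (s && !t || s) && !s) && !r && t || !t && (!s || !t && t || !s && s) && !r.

!(s || (s && !t || s) && !s) && !r && t || !t && (!s || !t && t || !s && s) && !r
= !(s || (s && !t || s) && !s) && !r && t || !t && (!s || !t && t) && !r   (complement / identity)
= !(s || (s && !t || s) && !s) && !r && t || !t && !s && !r   (complement / identity)
= !(s || s && !s) && !r && t || !t && !s && !r   (absorption)
= !s && !r && t || !t && !s && !r   (complement / identity)
= !s && !r   (distribution)

!s && !r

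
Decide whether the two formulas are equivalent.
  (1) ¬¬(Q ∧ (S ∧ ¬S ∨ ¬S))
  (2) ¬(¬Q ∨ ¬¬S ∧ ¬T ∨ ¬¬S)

E1: ¬¬(Q ∧ (S ∧ ¬S ∨ ¬S))
    = ¬¬(Q ∧ ¬S)   (complement / identity)
    = Q ∧ ¬S   (double negation)
E2: ¬(¬Q ∨ ¬¬S ∧ ¬T ∨ ¬¬S)
    = ¬(¬Q ∨ ¬¬S)   (absorption)
    = Q ∧ ¬S   (De Morgan)
Both reduce to Q ∧ ¬S, so they are equivalent.

Yes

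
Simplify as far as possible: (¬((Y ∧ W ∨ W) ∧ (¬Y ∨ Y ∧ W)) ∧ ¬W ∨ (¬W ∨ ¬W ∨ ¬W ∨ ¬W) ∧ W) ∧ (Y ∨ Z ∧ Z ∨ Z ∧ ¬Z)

(¬((Y ∧ W ∨ W) ∧ (¬Y ∨ Y ∧ W)) ∧ ¬W ∨ (¬W ∨ ¬W ∨ ¬W ∨ ¬W) ∧ W) ∧ (Y ∨ Z ∧ Z ∨ Z ∧ ¬Z)
= (¬(W ∧ ¬Y ∨ Y ∧ W) ∧ ¬W ∨ (¬W ∨ ¬W ∨ ¬W ∨ ¬W) ∧ W) ∧ (Y ∨ Z ∧ Z ∨ Z ∧ ¬Z)   (distribution)
= (¬(W ∧ ¬Y ∨ Y ∧ W) ∧ ¬W ∨ (¬W ∨ ¬W) ∧ W) ∧ (Y ∨ Z ∧ Z ∨ Z ∧ ¬Z)   (idempotence)
= (¬(W ∧ ¬Y ∨ Y ∧ W) ∧ ¬W ∨ ¬W ∧ W) ∧ (Y ∨ Z ∧ Z ∨ Z ∧ ¬Z)   (idempotence)
= (¬(W ∧ ¬Y ∨ Y ∧ W) ∧ ¬W ∨ ¬W ∧ W) ∧ (Y ∨ Z)   (distribution)
= (¬W ∧ ¬W ∨ ¬W ∧ W) ∧ (Y ∨ Z)   (distribution)
= ¬W ∧ (Y ∨ Z)   (distribution)

¬W ∧ (Y ∨ Z)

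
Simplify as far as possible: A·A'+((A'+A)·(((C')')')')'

A·A'+((A'+A)·(((C')')')')'
= A·A'+((A'+A)·(C')')'   — double negation
= A·A'+((A'+A)·C)'   — double negation
= ((A'+A)·C)'   — complement / identity
= C'   — complement / identity

C'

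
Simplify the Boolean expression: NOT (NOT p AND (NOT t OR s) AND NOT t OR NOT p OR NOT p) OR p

NOT (NOT p AND (NOT t OR s) AND NOT t OR NOT p OR NOT p) OR p
= NOT (NOT p AND NOT t OR NOT p OR NOT p) OR p   [absorption]
= NOT (NOT p OR NOT p) OR p   [absorption]
= p AND p OR p   [De Morgan]
= p OR p   [idempotence]
= p   [idempotence]

p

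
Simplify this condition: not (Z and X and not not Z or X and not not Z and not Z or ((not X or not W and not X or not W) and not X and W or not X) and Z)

not Z

not (Z and X and not not Z or X and not not Z and not Z or ((not X or not W and not X or not W) and not X and W or not X) and Z)
= not (Z and X and not not Z or X and not not Z and not Z or ((not X or not W) and not X and W or not X) and Z)
= not (Z and X and not not Z or X and not not Z and not Z or (not X and W or not X) and Z)
= not (X and not not Z or (not X and W or not X) and Z)
= not (X and not not Z or not X and Z)
= not (X and Z or not X and Z)
= not Z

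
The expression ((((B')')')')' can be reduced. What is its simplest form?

B'

((((B')')')')'
= ((B')')'   (double negation)
= B'   (double negation)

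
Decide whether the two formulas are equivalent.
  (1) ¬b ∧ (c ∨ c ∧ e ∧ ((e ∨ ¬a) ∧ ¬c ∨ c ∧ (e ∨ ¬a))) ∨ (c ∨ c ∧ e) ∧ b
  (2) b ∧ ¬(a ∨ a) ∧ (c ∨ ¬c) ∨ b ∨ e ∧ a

E1: ¬b ∧ (c ∨ c ∧ e ∧ ((e ∨ ¬a) ∧ ¬c ∨ c ∧ (e ∨ ¬a))) ∨ (c ∨ c ∧ e) ∧ b
    = ¬b ∧ (c ∨ c ∧ e ∧ (e ∨ ¬a)) ∨ (c ∨ c ∧ e) ∧ b   (distribution)
    = ¬b ∧ (c ∨ c ∧ e) ∨ (c ∨ c ∧ e) ∧ b   (absorption)
    = c ∨ c ∧ e   (distribution)
    = c   (absorption)
E2: b ∧ ¬(a ∨ a) ∧ (c ∨ ¬c) ∨ b ∨ e ∧ a
    = b ∧ ¬a ∧ (c ∨ ¬c) ∨ b ∨ e ∧ a   (idempotence)
    = b ∧ ¬a ∨ b ∨ e ∧ a   (complement / identity)
    = b ∨ e ∧ a   (absorption)
These differ: at a=1, b=1, c=0, e=1, E1 = 0 but E2 = 1.

No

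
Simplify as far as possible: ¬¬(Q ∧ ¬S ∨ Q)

¬¬(Q ∧ ¬S ∨ Q)
= ¬¬Q   — absorption
= Q   — double negation

Q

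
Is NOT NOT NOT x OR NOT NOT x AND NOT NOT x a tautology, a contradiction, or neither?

NOT NOT NOT x OR NOT NOT x AND NOT NOT x
= NOT NOT NOT x OR NOT NOT x   — idempotence
= NOT NOT NOT x OR x   — double negation
= NOT x OR x   — double negation
= TRUE   — complement

tautology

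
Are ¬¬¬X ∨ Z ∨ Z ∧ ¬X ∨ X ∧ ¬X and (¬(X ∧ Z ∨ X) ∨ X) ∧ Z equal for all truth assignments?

No

E1: ¬¬¬X ∨ Z ∨ Z ∧ ¬X ∨ X ∧ ¬X
    = ¬¬¬X ∨ Z ∨ X ∧ ¬X   [absorption]
    = ¬X ∨ Z ∨ X ∧ ¬X   [double negation]
    = ¬X ∨ Z   [complement / identity]
E2: (¬(X ∧ Z ∨ X) ∨ X) ∧ Z
    = (¬X ∨ X) ∧ Z   [absorption]
    = Z   [complement / identity]
These differ: at X=0, Z=0, E1 = 1 but E2 = 0.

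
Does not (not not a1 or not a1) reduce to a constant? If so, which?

not (not not a1 or not a1)
= not a1 and a1   (De Morgan)
= False   (complement)

yes, False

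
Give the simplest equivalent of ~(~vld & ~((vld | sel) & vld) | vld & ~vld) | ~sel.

vld | ~sel

~(~vld & ~((vld | sel) & vld) | vld & ~vld) | ~sel
= ~(~vld & ~vld | vld & ~vld) | ~sel
= ~~vld | ~sel
= vld | ~sel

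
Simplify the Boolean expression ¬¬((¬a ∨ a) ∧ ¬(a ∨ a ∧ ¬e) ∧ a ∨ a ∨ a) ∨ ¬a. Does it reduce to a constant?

True

¬¬((¬a ∨ a) ∧ ¬(a ∨ a ∧ ¬e) ∧ a ∨ a ∨ a) ∨ ¬a
= ¬¬(¬(a ∨ a ∧ ¬e) ∧ a ∨ a ∨ a) ∨ ¬a   (complement / identity)
= ¬¬(¬a ∧ a ∨ a ∨ a) ∨ ¬a   (absorption)
= ¬¬(a ∨ a) ∨ ¬a   (complement / identity)
= a ∨ a ∨ ¬a   (double negation)
= a ∨ ¬a   (idempotence)
= True   (complement)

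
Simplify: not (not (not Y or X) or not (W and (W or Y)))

(not Y or X) and W

not (not (not Y or X) or not (W and (W or Y)))
= not (not (not Y or X) or not W)   — absorption
= (not Y or X) and W   — De Morgan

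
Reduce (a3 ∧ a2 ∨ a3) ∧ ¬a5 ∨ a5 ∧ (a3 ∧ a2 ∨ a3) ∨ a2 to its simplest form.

(a3 ∧ a2 ∨ a3) ∧ ¬a5 ∨ a5 ∧ (a3 ∧ a2 ∨ a3) ∨ a2
= a3 ∧ a2 ∨ a3 ∨ a2   (distribution)
= a3 ∨ a2   (absorption)

a3 ∨ a2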